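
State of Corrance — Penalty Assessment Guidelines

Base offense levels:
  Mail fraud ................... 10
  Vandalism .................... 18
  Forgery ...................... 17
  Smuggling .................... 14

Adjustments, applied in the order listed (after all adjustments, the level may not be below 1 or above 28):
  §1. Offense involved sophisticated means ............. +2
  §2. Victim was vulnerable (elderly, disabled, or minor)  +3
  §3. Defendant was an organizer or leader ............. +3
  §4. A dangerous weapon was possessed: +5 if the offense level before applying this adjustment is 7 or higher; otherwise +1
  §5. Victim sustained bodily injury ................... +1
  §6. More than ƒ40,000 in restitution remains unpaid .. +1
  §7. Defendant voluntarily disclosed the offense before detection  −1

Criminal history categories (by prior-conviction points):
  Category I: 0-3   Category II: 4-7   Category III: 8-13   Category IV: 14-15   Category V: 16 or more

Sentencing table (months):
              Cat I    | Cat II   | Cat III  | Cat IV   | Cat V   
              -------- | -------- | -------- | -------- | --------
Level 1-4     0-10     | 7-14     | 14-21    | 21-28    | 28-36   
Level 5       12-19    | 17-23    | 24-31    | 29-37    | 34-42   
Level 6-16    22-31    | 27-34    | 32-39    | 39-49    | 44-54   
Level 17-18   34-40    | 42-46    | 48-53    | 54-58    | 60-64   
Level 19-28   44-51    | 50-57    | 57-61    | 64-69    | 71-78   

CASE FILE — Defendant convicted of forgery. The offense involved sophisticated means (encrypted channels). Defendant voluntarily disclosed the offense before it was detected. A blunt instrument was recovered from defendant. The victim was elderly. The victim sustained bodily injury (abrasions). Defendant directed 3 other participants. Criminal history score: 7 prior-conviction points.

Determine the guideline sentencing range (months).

50-57 months

Base offense level for forgery: 17.
§1 applies: 17 + 2 = 19.
§2 applies: 19 + 3 = 22.
§3 applies: 22 + 3 = 25.
§4 applies (level before this adjustment is 25 ≥ 7, so +5): 25 + 5 = 30.
§5 applies: 30 + 1 = 31.
§6 does not apply.
§7 applies: 31 − 1 = 30.
Level 30 exceeds the maximum of 28; capped at 28.
Final offense level: 28.
Criminal history: 7 prior points → Category II (4-7).
Level 28 falls in the 19-28 band.
Grid: Level 19-28 × Category II = 50-57 months.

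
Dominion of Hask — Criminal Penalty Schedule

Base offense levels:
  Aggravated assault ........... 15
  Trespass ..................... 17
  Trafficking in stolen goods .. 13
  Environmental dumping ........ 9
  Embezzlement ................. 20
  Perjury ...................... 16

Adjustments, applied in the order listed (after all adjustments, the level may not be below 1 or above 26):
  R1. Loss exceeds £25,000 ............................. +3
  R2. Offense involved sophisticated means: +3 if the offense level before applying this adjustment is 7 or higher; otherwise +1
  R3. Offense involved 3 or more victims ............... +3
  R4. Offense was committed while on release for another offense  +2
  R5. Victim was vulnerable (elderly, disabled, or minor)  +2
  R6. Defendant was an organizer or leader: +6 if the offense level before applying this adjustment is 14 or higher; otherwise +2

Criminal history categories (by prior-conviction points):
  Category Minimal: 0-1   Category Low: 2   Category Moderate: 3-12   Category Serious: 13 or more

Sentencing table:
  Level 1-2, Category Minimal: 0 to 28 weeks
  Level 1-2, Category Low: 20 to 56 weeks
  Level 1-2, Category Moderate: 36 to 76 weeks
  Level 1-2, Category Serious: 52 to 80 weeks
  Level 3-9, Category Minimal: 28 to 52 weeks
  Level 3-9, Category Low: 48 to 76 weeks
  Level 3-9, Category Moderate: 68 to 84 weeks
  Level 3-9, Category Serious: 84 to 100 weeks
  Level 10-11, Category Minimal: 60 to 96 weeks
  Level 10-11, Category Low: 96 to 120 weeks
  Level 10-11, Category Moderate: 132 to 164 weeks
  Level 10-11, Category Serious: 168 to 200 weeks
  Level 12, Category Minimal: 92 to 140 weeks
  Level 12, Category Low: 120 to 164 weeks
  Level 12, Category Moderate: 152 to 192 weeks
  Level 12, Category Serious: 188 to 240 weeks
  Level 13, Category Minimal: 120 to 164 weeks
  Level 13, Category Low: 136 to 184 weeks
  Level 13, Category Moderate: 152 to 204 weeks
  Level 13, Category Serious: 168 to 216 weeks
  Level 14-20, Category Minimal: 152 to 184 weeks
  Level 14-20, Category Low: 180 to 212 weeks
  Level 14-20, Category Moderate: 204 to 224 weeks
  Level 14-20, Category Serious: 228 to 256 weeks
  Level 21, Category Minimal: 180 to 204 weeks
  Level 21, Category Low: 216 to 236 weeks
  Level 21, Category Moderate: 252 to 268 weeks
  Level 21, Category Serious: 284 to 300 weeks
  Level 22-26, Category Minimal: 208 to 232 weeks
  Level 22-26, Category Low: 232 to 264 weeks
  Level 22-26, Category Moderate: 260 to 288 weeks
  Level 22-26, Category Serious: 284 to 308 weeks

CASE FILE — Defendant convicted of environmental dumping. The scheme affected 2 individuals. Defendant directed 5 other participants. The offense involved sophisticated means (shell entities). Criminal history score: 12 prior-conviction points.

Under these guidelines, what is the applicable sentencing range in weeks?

204-224 weeks

Base offense level for environmental dumping: 9.
R2 applies (level before this adjustment is 9 ≥ 7, so +3): 9 + 3 = 12.
R3 does not apply.
R4 does not apply.
R6 applies (level before this adjustment is 12 < 14, so +2): 12 + 2 = 14.
Final offense level: 14.
Criminal history: 12 prior points → Category Moderate (3-12).
Level 14 falls in the 14-20 band.
Grid: Level 14-20 × Category Moderate = 204-224 weeks.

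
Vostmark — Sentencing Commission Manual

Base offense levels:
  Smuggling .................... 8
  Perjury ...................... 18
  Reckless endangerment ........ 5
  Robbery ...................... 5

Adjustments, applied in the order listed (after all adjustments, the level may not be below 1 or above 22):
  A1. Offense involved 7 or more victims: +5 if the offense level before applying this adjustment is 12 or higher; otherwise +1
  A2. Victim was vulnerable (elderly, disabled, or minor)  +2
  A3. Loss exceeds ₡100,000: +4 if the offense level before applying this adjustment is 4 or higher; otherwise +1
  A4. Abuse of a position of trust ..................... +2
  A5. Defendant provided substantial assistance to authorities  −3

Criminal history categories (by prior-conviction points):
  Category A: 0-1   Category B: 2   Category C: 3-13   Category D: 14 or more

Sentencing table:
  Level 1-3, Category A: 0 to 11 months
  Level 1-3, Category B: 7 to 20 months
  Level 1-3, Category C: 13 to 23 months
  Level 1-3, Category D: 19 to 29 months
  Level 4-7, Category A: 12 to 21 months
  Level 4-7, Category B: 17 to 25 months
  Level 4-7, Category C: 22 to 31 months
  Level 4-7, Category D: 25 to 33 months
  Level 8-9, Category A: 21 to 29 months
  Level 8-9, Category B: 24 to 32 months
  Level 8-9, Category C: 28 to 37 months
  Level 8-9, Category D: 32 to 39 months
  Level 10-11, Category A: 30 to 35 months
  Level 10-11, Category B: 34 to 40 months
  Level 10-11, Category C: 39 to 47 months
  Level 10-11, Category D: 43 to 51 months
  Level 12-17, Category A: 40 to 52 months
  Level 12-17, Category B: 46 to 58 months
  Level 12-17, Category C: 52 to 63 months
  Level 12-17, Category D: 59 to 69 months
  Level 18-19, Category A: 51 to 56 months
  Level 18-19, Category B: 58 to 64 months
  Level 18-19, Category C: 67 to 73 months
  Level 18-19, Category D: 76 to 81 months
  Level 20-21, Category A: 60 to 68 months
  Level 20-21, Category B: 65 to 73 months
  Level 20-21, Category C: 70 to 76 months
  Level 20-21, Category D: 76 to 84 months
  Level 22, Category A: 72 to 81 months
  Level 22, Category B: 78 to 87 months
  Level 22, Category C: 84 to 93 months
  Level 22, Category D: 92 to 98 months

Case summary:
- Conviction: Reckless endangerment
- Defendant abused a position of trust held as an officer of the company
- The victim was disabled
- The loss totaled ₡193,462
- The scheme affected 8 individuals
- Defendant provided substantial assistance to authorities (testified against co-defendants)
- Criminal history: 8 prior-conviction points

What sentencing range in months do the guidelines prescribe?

39-47 months

Base offense level for reckless endangerment: 5.
A1 applies (level before this adjustment is 5 < 12, so +1): 5 + 1 = 6.
A2 applies: 6 + 2 = 8.
A3 applies (level before this adjustment is 8 ≥ 4, so +4): 8 + 4 = 12.
A4 applies: 12 + 2 = 14.
A5 applies: 14 − 3 = 11.
Final offense level: 11.
Criminal history: 8 prior points → Category C (3-13).
Level 11 falls in the 10-11 band.
Grid: Level 10-11 × Category C = 39-47 months.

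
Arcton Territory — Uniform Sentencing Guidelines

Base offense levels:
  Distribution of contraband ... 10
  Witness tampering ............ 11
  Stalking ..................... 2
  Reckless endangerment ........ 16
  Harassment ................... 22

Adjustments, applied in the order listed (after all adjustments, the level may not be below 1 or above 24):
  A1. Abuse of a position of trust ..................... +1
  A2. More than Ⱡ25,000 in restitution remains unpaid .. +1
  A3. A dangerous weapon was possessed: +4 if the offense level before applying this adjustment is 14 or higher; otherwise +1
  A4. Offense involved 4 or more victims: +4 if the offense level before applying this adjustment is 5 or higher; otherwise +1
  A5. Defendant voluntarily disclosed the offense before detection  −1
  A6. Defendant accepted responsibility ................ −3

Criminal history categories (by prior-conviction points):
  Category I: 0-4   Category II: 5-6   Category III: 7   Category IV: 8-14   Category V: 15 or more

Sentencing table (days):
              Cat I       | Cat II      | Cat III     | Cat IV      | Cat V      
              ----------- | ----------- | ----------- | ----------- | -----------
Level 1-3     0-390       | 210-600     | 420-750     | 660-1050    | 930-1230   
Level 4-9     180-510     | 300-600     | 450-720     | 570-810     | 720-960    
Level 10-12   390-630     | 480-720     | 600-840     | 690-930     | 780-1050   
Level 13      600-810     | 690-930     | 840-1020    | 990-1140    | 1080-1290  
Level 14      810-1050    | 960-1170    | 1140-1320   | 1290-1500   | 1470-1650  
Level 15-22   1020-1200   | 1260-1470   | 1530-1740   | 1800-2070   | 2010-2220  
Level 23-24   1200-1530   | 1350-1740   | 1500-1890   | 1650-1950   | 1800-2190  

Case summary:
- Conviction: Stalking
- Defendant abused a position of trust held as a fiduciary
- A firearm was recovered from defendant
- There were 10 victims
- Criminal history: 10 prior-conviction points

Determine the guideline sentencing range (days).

Base offense level for stalking: 2.
A1 applies: 2 + 1 = 3.
A3 applies (level before this adjustment is 3 < 14, so +1): 3 + 1 = 4.
A4 applies (level before this adjustment is 4 < 5, so +1): 4 + 1 = 5.
A5 does not apply.
A6 does not apply.
Final offense level: 5.
Criminal history: 10 prior points → Category IV (8-14).
Level 5 falls in the 4-9 band.
Grid: Level 4-9 × Category IV = 570-810 days.

570-810 days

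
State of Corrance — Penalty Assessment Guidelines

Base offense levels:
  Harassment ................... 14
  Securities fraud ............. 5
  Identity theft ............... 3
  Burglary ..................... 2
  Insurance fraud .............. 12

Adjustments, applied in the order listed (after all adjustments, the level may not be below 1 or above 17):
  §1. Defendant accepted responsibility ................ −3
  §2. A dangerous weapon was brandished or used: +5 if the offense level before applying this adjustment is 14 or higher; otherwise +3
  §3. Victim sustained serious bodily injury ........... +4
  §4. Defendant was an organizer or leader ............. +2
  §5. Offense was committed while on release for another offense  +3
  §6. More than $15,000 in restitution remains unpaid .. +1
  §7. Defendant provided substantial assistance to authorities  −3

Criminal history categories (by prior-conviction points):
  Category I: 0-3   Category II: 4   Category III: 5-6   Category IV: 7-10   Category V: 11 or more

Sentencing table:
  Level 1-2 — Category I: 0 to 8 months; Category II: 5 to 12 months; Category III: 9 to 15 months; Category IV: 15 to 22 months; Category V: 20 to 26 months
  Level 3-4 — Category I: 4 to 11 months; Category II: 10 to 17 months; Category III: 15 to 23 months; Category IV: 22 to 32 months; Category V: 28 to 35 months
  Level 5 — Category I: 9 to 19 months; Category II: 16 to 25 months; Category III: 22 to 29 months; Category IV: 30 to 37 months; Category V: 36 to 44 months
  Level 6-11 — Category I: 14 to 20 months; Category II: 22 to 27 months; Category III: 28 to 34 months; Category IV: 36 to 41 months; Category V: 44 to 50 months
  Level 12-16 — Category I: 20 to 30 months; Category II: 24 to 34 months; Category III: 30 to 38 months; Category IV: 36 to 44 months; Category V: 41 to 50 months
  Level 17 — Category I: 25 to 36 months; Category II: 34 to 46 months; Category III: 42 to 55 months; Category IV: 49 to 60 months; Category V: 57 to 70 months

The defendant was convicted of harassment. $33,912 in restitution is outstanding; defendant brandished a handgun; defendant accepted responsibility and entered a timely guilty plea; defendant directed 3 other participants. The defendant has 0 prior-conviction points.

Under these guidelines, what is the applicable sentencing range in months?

25-36 months

Base offense level for harassment: 14.
§1 applies: 14 − 3 = 11.
§2 applies (level before this adjustment is 11 < 14, so +3): 11 + 3 = 14.
§3 does not apply.
§4 applies: 14 + 2 = 16.
§5 does not apply.
§6 applies: 16 + 1 = 17.
§7 does not apply.
Final offense level: 17.
Criminal history: 0 prior points → Category I (0-3).
Level 17 falls in the 17 band.
Grid: Level 17 × Category I = 25-36 months.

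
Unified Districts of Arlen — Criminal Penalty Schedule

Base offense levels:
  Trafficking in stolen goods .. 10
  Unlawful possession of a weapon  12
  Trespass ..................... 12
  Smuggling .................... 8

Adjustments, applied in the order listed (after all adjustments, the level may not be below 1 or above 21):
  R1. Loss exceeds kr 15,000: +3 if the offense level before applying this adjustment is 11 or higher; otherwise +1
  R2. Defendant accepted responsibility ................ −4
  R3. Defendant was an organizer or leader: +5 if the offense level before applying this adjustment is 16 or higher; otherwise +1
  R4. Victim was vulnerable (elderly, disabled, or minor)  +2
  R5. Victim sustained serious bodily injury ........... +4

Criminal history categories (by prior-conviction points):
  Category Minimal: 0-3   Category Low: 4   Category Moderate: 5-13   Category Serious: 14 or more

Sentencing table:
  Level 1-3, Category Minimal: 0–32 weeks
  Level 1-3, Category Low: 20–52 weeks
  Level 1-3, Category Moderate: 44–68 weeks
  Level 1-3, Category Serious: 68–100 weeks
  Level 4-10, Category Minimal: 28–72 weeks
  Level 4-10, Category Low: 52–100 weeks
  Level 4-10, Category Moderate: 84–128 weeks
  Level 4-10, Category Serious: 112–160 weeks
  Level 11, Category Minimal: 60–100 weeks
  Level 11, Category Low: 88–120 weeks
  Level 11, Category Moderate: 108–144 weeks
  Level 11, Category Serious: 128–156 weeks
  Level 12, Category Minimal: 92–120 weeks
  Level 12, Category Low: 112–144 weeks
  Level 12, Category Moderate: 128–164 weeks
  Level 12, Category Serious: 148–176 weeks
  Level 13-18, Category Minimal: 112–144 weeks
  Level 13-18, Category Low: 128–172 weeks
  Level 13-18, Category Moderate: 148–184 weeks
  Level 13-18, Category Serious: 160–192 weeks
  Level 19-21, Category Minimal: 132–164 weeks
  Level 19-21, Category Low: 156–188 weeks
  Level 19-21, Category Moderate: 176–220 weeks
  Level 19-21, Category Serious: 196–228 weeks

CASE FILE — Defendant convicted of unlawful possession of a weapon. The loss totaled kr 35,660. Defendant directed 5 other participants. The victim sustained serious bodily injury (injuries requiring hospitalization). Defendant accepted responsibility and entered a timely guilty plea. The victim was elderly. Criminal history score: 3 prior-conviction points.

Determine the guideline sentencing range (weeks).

112-144 weeks

Base offense level for unlawful possession of a weapon: 12.
R1 applies (level before this adjustment is 12 ≥ 11, so +3): 12 + 3 = 15.
R2 applies: 15 − 4 = 11.
R3 applies (level before this adjustment is 11 < 16, so +1): 11 + 1 = 12.
R4 applies: 12 + 2 = 14.
R5 applies: 14 + 4 = 18.
Final offense level: 18.
Criminal history: 3 prior points → Category Minimal (0-3).
Level 18 falls in the 13-18 band.
Grid: Level 13-18 × Category Minimal = 112-144 weeks.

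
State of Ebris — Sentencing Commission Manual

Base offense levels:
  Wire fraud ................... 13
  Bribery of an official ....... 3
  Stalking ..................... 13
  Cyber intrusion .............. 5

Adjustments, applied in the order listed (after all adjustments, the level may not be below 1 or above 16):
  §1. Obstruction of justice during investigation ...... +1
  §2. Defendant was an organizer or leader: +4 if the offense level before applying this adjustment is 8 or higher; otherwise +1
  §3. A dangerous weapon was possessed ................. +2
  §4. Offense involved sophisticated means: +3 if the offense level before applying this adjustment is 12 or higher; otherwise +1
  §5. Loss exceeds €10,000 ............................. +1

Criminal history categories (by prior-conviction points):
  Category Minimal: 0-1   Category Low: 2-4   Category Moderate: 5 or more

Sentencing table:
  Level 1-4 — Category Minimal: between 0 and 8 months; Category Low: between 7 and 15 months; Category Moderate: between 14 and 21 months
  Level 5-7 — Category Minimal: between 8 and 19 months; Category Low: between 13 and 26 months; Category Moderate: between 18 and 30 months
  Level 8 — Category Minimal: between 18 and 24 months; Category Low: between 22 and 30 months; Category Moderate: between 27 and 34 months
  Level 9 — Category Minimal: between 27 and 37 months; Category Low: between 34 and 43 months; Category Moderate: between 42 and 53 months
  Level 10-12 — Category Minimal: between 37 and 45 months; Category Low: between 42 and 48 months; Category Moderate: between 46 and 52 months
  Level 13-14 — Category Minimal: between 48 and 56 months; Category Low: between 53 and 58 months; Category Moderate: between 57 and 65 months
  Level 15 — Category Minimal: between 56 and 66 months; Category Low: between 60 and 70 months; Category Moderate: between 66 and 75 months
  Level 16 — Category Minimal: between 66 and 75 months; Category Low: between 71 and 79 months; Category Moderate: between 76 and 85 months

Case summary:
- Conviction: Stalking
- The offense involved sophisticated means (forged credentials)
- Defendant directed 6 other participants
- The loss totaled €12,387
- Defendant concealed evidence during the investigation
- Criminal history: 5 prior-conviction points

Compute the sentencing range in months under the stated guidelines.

76-85 months

Base offense level for stalking: 13.
§1 applies: 13 + 1 = 14.
§2 applies (level before this adjustment is 14 ≥ 8, so +4): 14 + 4 = 18.
§3 does not apply.
§4 applies (level before this adjustment is 18 ≥ 12, so +3): 18 + 3 = 21.
§5 applies: 21 + 1 = 22.
Level 22 exceeds the maximum of 16; capped at 16.
Final offense level: 16.
Criminal history: 5 prior points → Category Moderate (5+).
Level 16 falls in the 16 band.
Grid: Level 16 × Category Moderate = 76-85 months.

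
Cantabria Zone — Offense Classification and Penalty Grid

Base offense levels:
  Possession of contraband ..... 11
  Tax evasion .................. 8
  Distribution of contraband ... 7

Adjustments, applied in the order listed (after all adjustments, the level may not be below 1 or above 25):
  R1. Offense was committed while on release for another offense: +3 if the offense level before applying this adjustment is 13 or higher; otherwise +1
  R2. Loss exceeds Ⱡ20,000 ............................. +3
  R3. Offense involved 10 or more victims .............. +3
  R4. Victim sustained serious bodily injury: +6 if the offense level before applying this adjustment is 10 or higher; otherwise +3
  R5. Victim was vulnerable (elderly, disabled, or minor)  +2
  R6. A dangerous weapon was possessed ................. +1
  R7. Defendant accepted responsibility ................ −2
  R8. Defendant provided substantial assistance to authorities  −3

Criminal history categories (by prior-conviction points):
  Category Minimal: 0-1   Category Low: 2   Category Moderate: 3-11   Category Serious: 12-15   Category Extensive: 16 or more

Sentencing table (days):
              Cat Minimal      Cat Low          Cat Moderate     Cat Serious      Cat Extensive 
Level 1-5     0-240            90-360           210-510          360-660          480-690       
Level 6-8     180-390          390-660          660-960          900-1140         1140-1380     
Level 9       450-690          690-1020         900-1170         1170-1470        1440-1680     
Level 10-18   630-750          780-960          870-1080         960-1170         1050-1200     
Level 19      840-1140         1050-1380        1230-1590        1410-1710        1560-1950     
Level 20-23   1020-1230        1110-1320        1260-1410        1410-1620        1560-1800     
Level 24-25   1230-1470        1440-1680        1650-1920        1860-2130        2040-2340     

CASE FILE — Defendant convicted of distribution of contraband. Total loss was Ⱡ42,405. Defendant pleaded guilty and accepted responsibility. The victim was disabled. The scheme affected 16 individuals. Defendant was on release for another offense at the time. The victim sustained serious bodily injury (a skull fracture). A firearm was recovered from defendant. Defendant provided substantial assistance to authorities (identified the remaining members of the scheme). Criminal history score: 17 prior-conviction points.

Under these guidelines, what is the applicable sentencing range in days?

1050-1200 days

Base offense level for distribution of contraband: 7.
R1 applies (level before this adjustment is 7 < 13, so +1): 7 + 1 = 8.
R2 applies: 8 + 3 = 11.
R3 applies: 11 + 3 = 14.
R4 applies (level before this adjustment is 14 ≥ 10, so +6): 14 + 6 = 20.
R5 applies: 20 + 2 = 22.
R6 applies: 22 + 1 = 23.
R7 applies: 23 − 2 = 21.
R8 applies: 21 − 3 = 18.
Final offense level: 18.
Criminal history: 17 prior points → Category Extensive (16+).
Level 18 falls in the 10-18 band.
Grid: Level 10-18 × Category Extensive = 1050-1200 days.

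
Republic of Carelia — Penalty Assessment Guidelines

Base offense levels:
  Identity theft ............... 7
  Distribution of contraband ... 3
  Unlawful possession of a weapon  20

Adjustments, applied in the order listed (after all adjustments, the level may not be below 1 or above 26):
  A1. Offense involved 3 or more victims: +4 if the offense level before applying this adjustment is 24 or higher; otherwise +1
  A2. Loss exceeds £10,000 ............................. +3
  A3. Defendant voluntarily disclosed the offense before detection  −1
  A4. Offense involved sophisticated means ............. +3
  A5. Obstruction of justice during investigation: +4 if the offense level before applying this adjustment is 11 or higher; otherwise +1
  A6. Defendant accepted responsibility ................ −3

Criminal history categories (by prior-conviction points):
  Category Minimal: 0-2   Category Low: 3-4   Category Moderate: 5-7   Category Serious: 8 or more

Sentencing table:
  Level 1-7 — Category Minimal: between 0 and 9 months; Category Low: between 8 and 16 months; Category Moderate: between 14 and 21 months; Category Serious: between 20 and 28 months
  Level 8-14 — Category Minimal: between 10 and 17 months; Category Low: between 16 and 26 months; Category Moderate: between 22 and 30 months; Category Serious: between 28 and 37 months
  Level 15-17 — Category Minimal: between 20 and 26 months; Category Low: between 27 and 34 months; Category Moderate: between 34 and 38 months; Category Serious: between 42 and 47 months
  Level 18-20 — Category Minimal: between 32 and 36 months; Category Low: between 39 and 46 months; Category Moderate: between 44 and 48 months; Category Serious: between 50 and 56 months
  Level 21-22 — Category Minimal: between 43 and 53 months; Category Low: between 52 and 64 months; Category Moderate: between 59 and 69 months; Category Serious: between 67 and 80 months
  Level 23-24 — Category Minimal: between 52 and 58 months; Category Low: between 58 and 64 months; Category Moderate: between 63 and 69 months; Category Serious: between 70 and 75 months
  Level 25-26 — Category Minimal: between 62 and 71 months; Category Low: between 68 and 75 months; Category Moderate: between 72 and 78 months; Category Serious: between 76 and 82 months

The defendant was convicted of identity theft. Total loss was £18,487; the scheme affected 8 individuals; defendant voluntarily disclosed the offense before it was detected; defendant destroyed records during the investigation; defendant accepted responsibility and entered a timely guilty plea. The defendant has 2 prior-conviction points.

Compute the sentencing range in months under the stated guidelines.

Base offense level for identity theft: 7.
A1 applies (level before this adjustment is 7 < 24, so +1): 7 + 1 = 8.
A2 applies: 8 + 3 = 11.
A3 applies: 11 − 1 = 10.
A5 applies (level before this adjustment is 10 < 11, so +1): 10 + 1 = 11.
A6 applies: 11 − 3 = 8.
Final offense level: 8.
Criminal history: 2 prior points → Category Minimal (0-2).
Level 8 falls in the 8-14 band.
Grid: Level 8-14 × Category Minimal = 10-17 months.

10-17 months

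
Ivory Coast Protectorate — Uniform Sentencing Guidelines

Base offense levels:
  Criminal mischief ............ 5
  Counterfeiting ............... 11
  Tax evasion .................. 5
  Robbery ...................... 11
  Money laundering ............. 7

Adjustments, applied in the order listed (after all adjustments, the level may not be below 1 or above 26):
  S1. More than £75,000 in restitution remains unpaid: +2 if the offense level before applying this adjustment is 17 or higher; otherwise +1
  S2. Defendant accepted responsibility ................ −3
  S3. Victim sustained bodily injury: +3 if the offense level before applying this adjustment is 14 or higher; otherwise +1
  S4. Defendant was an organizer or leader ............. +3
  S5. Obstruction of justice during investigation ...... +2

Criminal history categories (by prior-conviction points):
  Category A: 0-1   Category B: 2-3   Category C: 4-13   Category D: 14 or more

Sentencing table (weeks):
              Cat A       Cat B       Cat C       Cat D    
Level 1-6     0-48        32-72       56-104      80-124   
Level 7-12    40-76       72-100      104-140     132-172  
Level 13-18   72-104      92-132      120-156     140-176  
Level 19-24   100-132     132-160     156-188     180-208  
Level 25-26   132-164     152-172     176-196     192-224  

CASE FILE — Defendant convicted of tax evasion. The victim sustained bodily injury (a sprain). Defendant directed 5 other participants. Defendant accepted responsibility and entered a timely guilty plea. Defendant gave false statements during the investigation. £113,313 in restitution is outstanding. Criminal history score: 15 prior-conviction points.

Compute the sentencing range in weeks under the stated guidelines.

Base offense level for tax evasion: 5.
S1 applies (level before this adjustment is 5 < 17, so +1): 5 + 1 = 6.
S2 applies: 6 − 3 = 3.
S3 applies (level before this adjustment is 3 < 14, so +1): 3 + 1 = 4.
S4 applies: 4 + 3 = 7.
S5 applies: 7 + 2 = 9.
Final offense level: 9.
Criminal history: 15 prior points → Category D (14+).
Level 9 falls in the 7-12 band.
Grid: Level 7-12 × Category D = 132-172 weeks.

132-172 weeks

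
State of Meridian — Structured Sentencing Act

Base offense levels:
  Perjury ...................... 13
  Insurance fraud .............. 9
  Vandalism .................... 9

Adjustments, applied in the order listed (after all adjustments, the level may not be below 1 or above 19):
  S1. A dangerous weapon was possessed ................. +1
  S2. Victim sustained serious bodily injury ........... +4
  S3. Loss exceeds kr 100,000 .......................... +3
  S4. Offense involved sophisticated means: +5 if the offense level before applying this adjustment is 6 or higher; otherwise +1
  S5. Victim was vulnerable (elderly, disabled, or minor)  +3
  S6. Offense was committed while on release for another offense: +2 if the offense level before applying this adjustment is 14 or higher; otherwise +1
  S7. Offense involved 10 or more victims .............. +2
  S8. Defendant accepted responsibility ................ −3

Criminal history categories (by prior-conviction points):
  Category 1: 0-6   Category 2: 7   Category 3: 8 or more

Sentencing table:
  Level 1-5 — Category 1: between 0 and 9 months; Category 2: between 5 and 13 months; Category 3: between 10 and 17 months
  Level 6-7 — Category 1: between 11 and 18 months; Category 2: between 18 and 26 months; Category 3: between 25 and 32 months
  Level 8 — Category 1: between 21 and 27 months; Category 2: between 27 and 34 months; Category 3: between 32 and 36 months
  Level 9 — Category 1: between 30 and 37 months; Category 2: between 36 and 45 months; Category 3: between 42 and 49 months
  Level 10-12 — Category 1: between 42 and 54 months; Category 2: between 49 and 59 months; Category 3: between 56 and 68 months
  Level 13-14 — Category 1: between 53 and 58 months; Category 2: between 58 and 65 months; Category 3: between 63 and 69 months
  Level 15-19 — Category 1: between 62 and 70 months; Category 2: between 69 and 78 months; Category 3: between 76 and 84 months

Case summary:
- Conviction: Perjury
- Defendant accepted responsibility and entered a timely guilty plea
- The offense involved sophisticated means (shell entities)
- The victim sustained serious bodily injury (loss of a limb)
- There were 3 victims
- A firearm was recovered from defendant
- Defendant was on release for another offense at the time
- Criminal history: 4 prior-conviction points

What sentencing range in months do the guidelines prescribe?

Base offense level for perjury: 13.
S1 applies: 13 + 1 = 14.
S2 applies: 14 + 4 = 18.
S4 applies (level before this adjustment is 18 ≥ 6, so +5): 18 + 5 = 23.
S6 applies (level before this adjustment is 23 ≥ 14, so +2): 23 + 2 = 25.
S7 does not apply.
S8 applies: 25 − 3 = 22.
Level 22 exceeds the maximum of 19; capped at 19.
Final offense level: 19.
Criminal history: 4 prior points → Category 1 (0-6).
Level 19 falls in the 15-19 band.
Grid: Level 15-19 × Category 1 = 62-70 months.

62-70 months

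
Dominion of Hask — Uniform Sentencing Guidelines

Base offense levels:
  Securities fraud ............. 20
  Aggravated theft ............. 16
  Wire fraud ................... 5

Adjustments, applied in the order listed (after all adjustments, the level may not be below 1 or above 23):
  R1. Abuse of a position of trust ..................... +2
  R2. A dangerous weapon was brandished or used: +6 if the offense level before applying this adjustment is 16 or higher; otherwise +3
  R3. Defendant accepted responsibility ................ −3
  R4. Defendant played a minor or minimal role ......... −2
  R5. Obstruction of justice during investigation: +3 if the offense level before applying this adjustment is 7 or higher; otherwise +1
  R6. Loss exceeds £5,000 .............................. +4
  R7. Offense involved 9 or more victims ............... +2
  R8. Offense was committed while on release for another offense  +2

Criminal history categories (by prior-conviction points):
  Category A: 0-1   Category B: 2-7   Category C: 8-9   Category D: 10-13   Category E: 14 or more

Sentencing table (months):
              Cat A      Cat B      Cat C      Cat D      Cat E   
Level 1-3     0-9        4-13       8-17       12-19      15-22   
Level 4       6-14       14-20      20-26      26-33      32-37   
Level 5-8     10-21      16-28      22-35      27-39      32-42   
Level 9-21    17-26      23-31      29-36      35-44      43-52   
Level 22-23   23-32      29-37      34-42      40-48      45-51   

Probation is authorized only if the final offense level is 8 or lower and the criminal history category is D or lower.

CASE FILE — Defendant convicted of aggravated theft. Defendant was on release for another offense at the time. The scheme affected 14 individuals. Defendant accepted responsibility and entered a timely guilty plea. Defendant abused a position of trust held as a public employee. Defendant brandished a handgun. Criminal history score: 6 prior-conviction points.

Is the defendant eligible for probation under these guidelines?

Base offense level for aggravated theft: 16.
R1 applies: 16 + 2 = 18.
R2 applies (level before this adjustment is 18 ≥ 16, so +6): 18 + 6 = 24.
R3 applies: 24 − 3 = 21.
R4 does not apply.
R5 does not apply.
R6 does not apply.
R7 applies: 21 + 2 = 23.
R8 applies: 23 + 2 = 25.
Level 25 exceeds the maximum of 23; capped at 23.
Final offense level: 23.
Criminal history: 6 prior points → Category B (2-7).
Level 23 falls in the 22-23 band.
Grid: Level 22-23 × Category B = 29-37 months.
Probation check: level 23 > 8 and category B ≤ D → not eligible.

No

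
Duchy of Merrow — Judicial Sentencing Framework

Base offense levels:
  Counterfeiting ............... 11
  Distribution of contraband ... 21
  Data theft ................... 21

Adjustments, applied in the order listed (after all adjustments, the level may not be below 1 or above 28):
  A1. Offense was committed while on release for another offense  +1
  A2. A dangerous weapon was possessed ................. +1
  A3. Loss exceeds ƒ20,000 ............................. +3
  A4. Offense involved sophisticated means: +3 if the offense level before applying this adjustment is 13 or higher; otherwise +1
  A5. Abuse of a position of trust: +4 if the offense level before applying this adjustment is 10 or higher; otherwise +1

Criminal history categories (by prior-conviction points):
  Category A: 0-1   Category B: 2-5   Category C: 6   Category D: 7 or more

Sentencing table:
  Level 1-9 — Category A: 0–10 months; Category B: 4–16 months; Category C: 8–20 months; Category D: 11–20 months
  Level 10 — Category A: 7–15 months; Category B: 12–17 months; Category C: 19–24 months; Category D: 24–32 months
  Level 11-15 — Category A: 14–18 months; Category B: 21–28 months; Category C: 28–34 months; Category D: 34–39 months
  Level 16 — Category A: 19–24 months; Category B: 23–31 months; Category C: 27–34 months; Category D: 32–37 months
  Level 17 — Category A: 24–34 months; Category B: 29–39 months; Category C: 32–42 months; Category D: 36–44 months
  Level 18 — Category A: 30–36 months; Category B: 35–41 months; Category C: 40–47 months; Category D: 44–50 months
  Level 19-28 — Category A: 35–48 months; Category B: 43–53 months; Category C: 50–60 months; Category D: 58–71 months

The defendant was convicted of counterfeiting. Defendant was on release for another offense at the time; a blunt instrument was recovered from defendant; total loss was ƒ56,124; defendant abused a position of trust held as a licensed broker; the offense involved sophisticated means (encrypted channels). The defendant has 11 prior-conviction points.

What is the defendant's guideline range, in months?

58-71 months

Base offense level for counterfeiting: 11.
A1 applies: 11 + 1 = 12.
A2 applies: 12 + 1 = 13.
A3 applies: 13 + 3 = 16.
A4 applies (level before this adjustment is 16 ≥ 13, so +3): 16 + 3 = 19.
A5 applies (level before this adjustment is 19 ≥ 10, so +4): 19 + 4 = 23.
Final offense level: 23.
Criminal history: 11 prior points → Category D (7+).
Level 23 falls in the 19-28 band.
Grid: Level 19-28 × Category D = 58-71 months.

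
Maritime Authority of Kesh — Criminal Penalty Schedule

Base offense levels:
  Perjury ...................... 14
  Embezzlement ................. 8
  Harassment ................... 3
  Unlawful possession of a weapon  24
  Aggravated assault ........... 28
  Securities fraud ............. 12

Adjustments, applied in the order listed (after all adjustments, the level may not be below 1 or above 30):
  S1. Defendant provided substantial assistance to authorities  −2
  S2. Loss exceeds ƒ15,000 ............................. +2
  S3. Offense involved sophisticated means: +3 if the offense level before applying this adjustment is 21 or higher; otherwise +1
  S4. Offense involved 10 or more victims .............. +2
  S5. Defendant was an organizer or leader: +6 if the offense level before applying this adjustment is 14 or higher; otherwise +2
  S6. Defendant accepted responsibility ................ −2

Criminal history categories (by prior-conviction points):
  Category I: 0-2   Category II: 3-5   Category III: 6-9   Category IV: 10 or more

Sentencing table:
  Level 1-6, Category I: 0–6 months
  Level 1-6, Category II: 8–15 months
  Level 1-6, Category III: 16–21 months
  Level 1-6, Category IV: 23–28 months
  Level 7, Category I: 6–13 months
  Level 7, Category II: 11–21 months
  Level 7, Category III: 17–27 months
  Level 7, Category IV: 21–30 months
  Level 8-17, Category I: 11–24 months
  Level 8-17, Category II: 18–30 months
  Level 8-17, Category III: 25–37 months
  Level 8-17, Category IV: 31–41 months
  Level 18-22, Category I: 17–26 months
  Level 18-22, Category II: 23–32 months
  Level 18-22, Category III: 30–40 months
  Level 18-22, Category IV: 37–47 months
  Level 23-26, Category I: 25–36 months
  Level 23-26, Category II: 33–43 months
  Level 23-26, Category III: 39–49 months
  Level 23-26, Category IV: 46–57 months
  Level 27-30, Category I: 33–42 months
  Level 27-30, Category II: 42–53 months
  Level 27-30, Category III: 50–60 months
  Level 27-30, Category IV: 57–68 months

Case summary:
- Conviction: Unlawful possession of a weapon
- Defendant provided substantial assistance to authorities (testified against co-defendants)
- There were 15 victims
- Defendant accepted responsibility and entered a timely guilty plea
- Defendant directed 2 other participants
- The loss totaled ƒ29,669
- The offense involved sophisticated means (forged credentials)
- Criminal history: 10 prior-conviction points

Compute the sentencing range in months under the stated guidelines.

Base offense level for unlawful possession of a weapon: 24.
S1 applies: 24 − 2 = 22.
S2 applies: 22 + 2 = 24.
S3 applies (level before this adjustment is 24 ≥ 21, so +3): 24 + 3 = 27.
S4 applies: 27 + 2 = 29.
S5 applies (level before this adjustment is 29 ≥ 14, so +6): 29 + 6 = 35.
S6 applies: 35 − 2 = 33.
Level 33 exceeds the maximum of 30; capped at 30.
Final offense level: 30.
Criminal history: 10 prior points → Category IV (10+).
Level 30 falls in the 27-30 band.
Grid: Level 27-30 × Category IV = 57-68 months.

57-68 months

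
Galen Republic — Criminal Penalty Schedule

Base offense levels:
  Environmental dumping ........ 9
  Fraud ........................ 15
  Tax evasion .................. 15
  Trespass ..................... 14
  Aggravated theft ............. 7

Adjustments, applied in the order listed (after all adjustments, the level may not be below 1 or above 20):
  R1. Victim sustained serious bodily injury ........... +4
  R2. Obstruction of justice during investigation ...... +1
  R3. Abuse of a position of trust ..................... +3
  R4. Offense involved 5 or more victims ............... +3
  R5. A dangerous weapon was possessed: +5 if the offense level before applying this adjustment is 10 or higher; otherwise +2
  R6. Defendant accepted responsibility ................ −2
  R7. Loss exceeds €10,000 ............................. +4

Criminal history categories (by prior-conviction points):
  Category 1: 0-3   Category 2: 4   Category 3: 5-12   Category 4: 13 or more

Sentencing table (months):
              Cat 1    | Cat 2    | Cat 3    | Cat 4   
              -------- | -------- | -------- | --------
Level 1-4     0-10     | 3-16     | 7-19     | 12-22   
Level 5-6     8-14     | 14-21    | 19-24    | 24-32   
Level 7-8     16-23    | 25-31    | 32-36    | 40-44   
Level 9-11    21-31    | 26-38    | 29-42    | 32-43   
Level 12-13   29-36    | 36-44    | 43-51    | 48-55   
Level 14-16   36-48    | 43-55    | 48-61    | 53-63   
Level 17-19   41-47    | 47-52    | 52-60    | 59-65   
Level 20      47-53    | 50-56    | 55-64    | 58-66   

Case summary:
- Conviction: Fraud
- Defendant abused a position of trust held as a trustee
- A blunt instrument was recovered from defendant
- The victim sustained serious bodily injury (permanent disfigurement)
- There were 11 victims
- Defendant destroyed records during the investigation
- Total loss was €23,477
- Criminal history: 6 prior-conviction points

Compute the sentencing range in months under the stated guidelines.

55-64 months

Base offense level for fraud: 15.
R1 applies: 15 + 4 = 19.
R2 applies: 19 + 1 = 20.
R3 applies: 20 + 3 = 23.
R4 applies: 23 + 3 = 26.
R5 applies (level before this adjustment is 26 ≥ 10, so +5): 26 + 5 = 31.
R7 applies: 31 + 4 = 35.
Level 35 exceeds the maximum of 20; capped at 20.
Final offense level: 20.
Criminal history: 6 prior points → Category 3 (5-12).
Level 20 falls in the 20 band.
Grid: Level 20 × Category 3 = 55-64 months.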